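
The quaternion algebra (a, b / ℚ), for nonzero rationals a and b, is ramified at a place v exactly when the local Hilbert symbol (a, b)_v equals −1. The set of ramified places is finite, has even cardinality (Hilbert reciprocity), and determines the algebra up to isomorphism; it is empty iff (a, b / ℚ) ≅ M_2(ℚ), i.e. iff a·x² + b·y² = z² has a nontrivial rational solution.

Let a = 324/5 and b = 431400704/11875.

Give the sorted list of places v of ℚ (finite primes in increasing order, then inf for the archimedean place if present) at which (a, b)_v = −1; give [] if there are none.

[7, 17]

(a, b) ≡ (5, 2261) mod (ℚ^×)²; places V = {2, 3, 5, 7, 17, 19, ∞}.
(a,b)_∞: sgn(5)=+, sgn(2261)=+, so +1.
(a,b)_19: α=0, u≡4; β=-1, v≡17 (mod 19); (4|19)=+1, (17|19)=+1; sign (−1)^0·+1^-1·+1^0 = +1.
(a,b)_7: α=0, u≡6; β=3, v≡1 (mod 7); (6|7)=-1, (1|7)=+1; sign (−1)^0·-1^3·+1^0 = -1.
(a,b)_3: α=4, u≡2; β=0, v≡2 (mod 3); (2|3)=-1, (2|3)=-1; sign (−1)^0·-1^0·-1^4 = +1.
(a,b)_5: α=-1, u≡4; β=-4, v≡1 (mod 5); (4|5)=+1, (1|5)=+1; sign (−1)^0·+1^-4·+1^-1 = +1.
(a,b)_17: α=0, u≡7; β=3, v≡6 (mod 17); (7|17)=-1, (6|17)=-1; sign (−1)^0·-1^3·-1^0 = -1.
(a,b)_2: α=2, β=8; u≡5, v≡5 (mod 8); ε(u)ε(v)=0·0, αω(v)=2·1, βω(u)=8·1; sum ≡ 0  ⇒  +1.
|Ram(5, 2261)| = 2, even; anisotropic at {7, 17}.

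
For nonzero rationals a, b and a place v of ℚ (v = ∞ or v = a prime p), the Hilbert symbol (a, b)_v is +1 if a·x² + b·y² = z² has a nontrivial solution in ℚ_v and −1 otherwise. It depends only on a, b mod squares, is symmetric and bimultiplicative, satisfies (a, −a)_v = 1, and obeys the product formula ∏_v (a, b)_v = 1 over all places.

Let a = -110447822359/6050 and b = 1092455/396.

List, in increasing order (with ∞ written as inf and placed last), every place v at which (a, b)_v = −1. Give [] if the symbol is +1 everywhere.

(a, b) ≡ (-782, 5005) mod (ℚ^×)²; places V = {2, 3, 5, 7, 11, 13, 17, 23, ∞}.
(a,b)_7: α=10, u≡4; β=5, v≡4 (mod 7); (4|7)=+1, (4|7)=+1; sign (−1)^0·+1^5·+1^10 = +1.
(a,b)_13: α=0, u≡7; β=1, v≡7 (mod 13); (7|13)=-1, (7|13)=-1; sign (−1)^0·-1^1·-1^0 = -1.
(a,b)_23: α=1, u≡9; β=0, v≡14 (mod 23); (9|23)=+1, (14|23)=-1; sign (−1)^0·+1^0·-1^1 = -1.
(a,b)_17: α=1, u≡6; β=0, v≡7 (mod 17); (6|17)=-1, (7|17)=-1; sign (−1)^0·-1^0·-1^1 = -1.
(a,b)_3: α=0, u≡1; β=-2, v≡1 (mod 3); (1|3)=+1, (1|3)=+1; sign (−1)^0·+1^-2·+1^0 = +1.
(a,b)_2: α=-1, β=-2; u≡1, v≡5 (mod 8); ε(u)ε(v)=0·0, αω(v)=-1·1, βω(u)=-2·0; sum ≡ 1  ⇒  -1.
(a,b)_∞: sgn(-782)=−, sgn(5005)=+, so +1.
(a,b)_11: α=-2, u≡10; β=-1, v≡4 (mod 11); (10|11)=-1, (4|11)=+1; sign (−1)^0·-1^-1·+1^-2 = -1.
(a,b)_5: α=-2, u≡3; β=1, v≡1 (mod 5); (3|5)=-1, (1|5)=+1; sign (−1)^0·-1^1·+1^-2 = -1.
|Ram(-782, 5005)| = 6, even; anisotropic at {2, 5, 11, 13, 17, 23}.

[2, 5, 11, 13, 17, 23]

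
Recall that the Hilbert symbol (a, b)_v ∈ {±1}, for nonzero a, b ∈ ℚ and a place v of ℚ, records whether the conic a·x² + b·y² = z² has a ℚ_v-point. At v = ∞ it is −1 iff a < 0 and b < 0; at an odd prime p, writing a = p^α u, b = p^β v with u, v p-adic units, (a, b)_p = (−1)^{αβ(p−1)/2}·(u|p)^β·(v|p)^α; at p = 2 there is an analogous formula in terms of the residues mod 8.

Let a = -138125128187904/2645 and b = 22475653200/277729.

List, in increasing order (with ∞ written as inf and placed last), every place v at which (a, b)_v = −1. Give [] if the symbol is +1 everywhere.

[5, 11]

Mod squares: a ≡ -2145, b ≡ 13. Check v ∈ {∞, 2, 3, 5, 7, 11, 13, 17, 23, 31}.
v=2: v_2(a)=14, v_2(b)=4; units ≡ 7, 5 (mod 8); ε·ε+αω+βω = 1·0+14·1+4·0 ≡ 0  ⇒  (a,b)_2 = +1.
v=31: a=31^2·(≡5), b=31^-2·(≡3) mod 31; (5|31)=+1, (3|31)=-1; (−1)^{2·-2·15}·(+1)^-2·(-1)^2 = +1.
v=11: a=11^3·(≡3), b=11^2·(≡10) mod 11; (3|11)=+1, (10|11)=-1; (−1)^{3·2·5}·(+1)^2·(-1)^3 = -1.
v=23: a=23^-2·(≡10), b=23^0·(≡6) mod 23; (10|23)=-1, (6|23)=+1; (−1)^{-2·0·11}·(-1)^0·(+1)^-2 = +1.
v=17: a=17^0·(≡12), b=17^-2·(≡2) mod 17; (12|17)=-1, (2|17)=+1; (−1)^{0·-2·8}·(-1)^-2·(+1)^0 = +1.
v=7: a=7^0·(≡4), b=7^2·(≡3) mod 7; (4|7)=+1, (3|7)=-1; (−1)^{0·2·3}·(+1)^2·(-1)^0 = +1.
v=∞: -2145 < 0 and 13 > 0  ⇒  (a,b)_∞ = +1.
v=13: a=13^3·(≡10), b=13^1·(≡1) mod 13; (10|13)=+1, (1|13)=+1; (−1)^{3·1·6}·(+1)^1·(+1)^3 = +1.
v=5: a=5^-1·(≡4), b=5^2·(≡2) mod 5; (4|5)=+1, (2|5)=-1; (−1)^{-1·2·2}·(+1)^2·(-1)^-1 = -1.
v=3: a=3^1·(≡2), b=3^6·(≡1) mod 3; (2|3)=-1, (1|3)=+1; (−1)^{1·6·1}·(-1)^6·(+1)^1 = +1.
Ram(-2145, 13) = {5, 11}; no ℚ_5-point on the conic.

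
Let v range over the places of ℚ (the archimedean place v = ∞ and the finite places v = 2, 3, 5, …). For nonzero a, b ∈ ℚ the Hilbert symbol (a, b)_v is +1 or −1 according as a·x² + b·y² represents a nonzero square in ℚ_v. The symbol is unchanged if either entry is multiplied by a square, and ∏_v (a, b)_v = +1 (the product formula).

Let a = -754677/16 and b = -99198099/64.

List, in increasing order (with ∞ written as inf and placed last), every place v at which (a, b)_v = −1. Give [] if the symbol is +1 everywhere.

[7, inf]

Mod squares: a ≡ -77, b ≡ -11. Check v ∈ {∞, 2, 3, 7, 11, 13}.
v=∞: -77 < 0 and -11 < 0  ⇒  (a,b)_∞ = -1.
v=7: a=7^1·(≡5), b=7^2·(≡5) mod 7; (5|7)=-1, (5|7)=-1; (−1)^{1·2·3}·(-1)^2·(-1)^1 = -1.
v=13: a=13^0·(≡4), b=13^2·(≡8) mod 13; (4|13)=+1, (8|13)=-1; (−1)^{0·2·6}·(+1)^2·(-1)^0 = +1.
v=11: a=11^3·(≡1), b=11^3·(≡2) mod 11; (1|11)=+1, (2|11)=-1; (−1)^{3·3·5}·(+1)^3·(-1)^3 = +1.
v=3: a=3^4·(≡1), b=3^2·(≡1) mod 3; (1|3)=+1, (1|3)=+1; (−1)^{4·2·1}·(+1)^2·(+1)^4 = +1.
v=2: v_2(a)=-4, v_2(b)=-6; units ≡ 3, 5 (mod 8); ε·ε+αω+βω = 1·0+-4·1+-6·1 ≡ 0  ⇒  (a,b)_2 = +1.
Ram(-77, -11) = {7, ∞}; no ℚ_7-point on the conic.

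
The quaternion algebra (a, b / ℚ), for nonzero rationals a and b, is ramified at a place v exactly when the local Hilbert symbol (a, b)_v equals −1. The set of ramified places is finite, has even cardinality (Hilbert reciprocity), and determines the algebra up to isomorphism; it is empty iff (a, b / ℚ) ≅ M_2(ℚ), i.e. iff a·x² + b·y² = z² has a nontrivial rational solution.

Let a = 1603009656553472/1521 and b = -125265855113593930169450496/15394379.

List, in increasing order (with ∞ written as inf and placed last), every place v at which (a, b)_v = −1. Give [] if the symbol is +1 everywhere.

Mod squares: a ≡ 937802, b ≡ -561. Check v ∈ {∞, 2, 3, 7, 11, 13, 17, 19, 23, 29, 37}.
v=11: a=11^0·(≡8), b=11^-1·(≡5) mod 11; (8|11)=-1, (5|11)=+1; (−1)^{0·-1·5}·(-1)^-1·(+1)^0 = -1.
v=17: a=17^2·(≡6), b=17^3·(≡13) mod 17; (6|17)=-1, (13|17)=+1; (−1)^{2·3·8}·(-1)^3·(+1)^2 = -1.
v=13: a=13^-2·(≡7), b=13^-4·(≡11) mod 13; (7|13)=-1, (11|13)=-1; (−1)^{-2·-4·6}·(-1)^-4·(-1)^-2 = +1.
v=37: a=37^1·(≡10), b=37^2·(≡31) mod 37; (10|37)=+1, (31|37)=-1; (−1)^{1·2·18}·(+1)^2·(-1)^1 = -1.
v=23: a=23^1·(≡2), b=23^2·(≡15) mod 23; (2|23)=+1, (15|23)=-1; (−1)^{1·2·11}·(+1)^2·(-1)^1 = -1.
v=7: a=7^0·(≡3), b=7^-2·(≡6) mod 7; (3|7)=-1, (6|7)=-1; (−1)^{0·-2·3}·(-1)^-2·(-1)^0 = +1.
v=2: v_2(a)=15, v_2(b)=32; units ≡ 5, 7 (mod 8); ε·ε+αω+βω = 0·1+15·0+32·1 ≡ 0  ⇒  (a,b)_2 = +1.
v=3: a=3^-2·(≡2), b=3^3·(≡2) mod 3; (2|3)=-1, (2|3)=-1; (−1)^{-2·3·1}·(-1)^3·(-1)^-2 = -1.
v=19: a=19^3·(≡18), b=19^2·(≡6) mod 19; (18|19)=-1, (6|19)=+1; (−1)^{3·2·9}·(-1)^2·(+1)^3 = +1.
v=29: a=29^1·(≡3), b=29^2·(≡18) mod 29; (3|29)=-1, (18|29)=-1; (−1)^{1·2·14}·(-1)^2·(-1)^1 = -1.
v=∞: 937802 > 0 and -561 < 0  ⇒  (a,b)_∞ = +1.
Ram(937802, -561) = {3, 11, 17, 23, 29, 37}; no ℚ_3-point on the conic.

[3, 11, 17, 23, 29, 37]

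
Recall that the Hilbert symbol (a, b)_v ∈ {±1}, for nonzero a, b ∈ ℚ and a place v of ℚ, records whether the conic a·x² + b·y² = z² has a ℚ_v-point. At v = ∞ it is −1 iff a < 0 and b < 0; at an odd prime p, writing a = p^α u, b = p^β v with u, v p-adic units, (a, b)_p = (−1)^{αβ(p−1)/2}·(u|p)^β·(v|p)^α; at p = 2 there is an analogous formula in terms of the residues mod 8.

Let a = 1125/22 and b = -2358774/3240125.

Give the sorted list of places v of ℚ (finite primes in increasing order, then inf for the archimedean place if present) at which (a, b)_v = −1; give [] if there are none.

[3, 5]

(a, b) ≡ (110, -30) mod (ℚ^×)²; places V = {2, 3, 5, 7, 11, 19, 23, ∞}.
(a,b)_11: α=-1, u≡7; β=2, v≡1 (mod 11); (7|11)=-1, (1|11)=+1; sign (−1)^0·-1^2·+1^-1 = +1.
(a,b)_∞: sgn(110)=+, sgn(-30)=−, so +1.
(a,b)_23: α=0, u≡2; β=-2, v≡2 (mod 23); (2|23)=+1, (2|23)=+1; sign (−1)^0·+1^-2·+1^0 = +1.
(a,b)_5: α=3, u≡2; β=-3, v≡1 (mod 5); (2|5)=-1, (1|5)=+1; sign (−1)^0·-1^-3·+1^3 = -1.
(a,b)_19: α=0, u≡14; β=2, v≡18 (mod 19); (14|19)=-1, (18|19)=-1; sign (−1)^0·-1^2·-1^0 = +1.
(a,b)_7: α=0, u≡5; β=-2, v≡3 (mod 7); (5|7)=-1, (3|7)=-1; sign (−1)^0·-1^-2·-1^0 = +1.
(a,b)_2: α=-1, β=1; u≡7, v≡1 (mod 8); ε(u)ε(v)=1·0, αω(v)=-1·0, βω(u)=1·0; sum ≡ 0  ⇒  +1.
(a,b)_3: α=2, u≡2; β=3, v≡2 (mod 3); (2|3)=-1, (2|3)=-1; sign (−1)^0·-1^3·-1^2 = -1.
Ram(110, -30) = {3, 5}; no ℚ_3-point on the conic.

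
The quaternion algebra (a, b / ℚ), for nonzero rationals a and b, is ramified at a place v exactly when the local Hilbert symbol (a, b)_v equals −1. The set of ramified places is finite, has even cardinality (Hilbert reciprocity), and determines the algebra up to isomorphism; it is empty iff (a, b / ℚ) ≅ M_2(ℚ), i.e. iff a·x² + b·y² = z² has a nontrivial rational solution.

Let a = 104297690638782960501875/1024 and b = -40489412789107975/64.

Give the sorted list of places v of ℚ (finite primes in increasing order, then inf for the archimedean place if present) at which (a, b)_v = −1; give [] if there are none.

Mod squares: a ≡ 43541267, b ≡ -152551. Check v ∈ {∞, 2, 5, 7, 11, 17, 19, 29, 31, 37}.
v=∞: 43541267 > 0 and -152551 < 0  ⇒  (a,b)_∞ = +1.
v=19: a=19^4·(≡8), b=19^3·(≡10) mod 19; (8|19)=-1, (10|19)=-1; (−1)^{4·3·9}·(-1)^3·(-1)^4 = -1.
v=11: a=11^3·(≡2), b=11^2·(≡8) mod 11; (2|11)=-1, (8|11)=-1; (−1)^{3·2·5}·(-1)^2·(-1)^3 = -1.
v=17: a=17^3·(≡3), b=17^2·(≡5) mod 17; (3|17)=-1, (5|17)=-1; (−1)^{3·2·8}·(-1)^2·(-1)^3 = -1.
v=2: v_2(a)=-10, v_2(b)=-6; units ≡ 3, 1 (mod 8); ε·ε+αω+βω = 1·0+-10·0+-6·1 ≡ 0  ⇒  (a,b)_2 = +1.
v=7: a=7^1·(≡2), b=7^1·(≡5) mod 7; (2|7)=+1, (5|7)=-1; (−1)^{1·1·3}·(+1)^1·(-1)^1 = +1.
v=5: a=5^4·(≡2), b=5^2·(≡4) mod 5; (2|5)=-1, (4|5)=+1; (−1)^{4·2·2}·(-1)^2·(+1)^4 = +1.
v=31: a=31^1·(≡18), b=31^1·(≡2) mod 31; (18|31)=+1, (2|31)=+1; (−1)^{1·1·15}·(+1)^1·(+1)^1 = -1.
v=37: a=37^1·(≡32), b=37^1·(≡7) mod 37; (32|37)=-1, (7|37)=+1; (−1)^{1·1·18}·(-1)^1·(+1)^1 = -1.
v=29: a=29^3·(≡25), b=29^2·(≡26) mod 29; (25|29)=+1, (26|29)=-1; (−1)^{3·2·14}·(+1)^2·(-1)^3 = -1.
|Ram(43541267, -152551)| = 6, even; anisotropic at {11, 17, 19, 29, 31, 37}.

[11, 17, 19, 29, 31, 37]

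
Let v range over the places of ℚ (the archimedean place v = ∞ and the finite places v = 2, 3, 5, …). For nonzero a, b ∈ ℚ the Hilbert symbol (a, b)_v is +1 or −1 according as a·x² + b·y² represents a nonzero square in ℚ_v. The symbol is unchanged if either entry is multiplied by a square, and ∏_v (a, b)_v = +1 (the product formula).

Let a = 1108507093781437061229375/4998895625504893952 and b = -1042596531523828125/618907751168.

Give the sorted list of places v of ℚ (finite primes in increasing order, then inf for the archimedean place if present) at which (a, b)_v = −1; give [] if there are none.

Mod squares: a ≡ 4669, b ≡ -14007. Check v ∈ {∞, 2, 3, 5, 7, 11, 13, 17, 23, 29, 41}.
v=41: a=41^6·(≡25), b=41^4·(≡15) mod 41; (25|41)=+1, (15|41)=-1; (−1)^{6·4·20}·(+1)^4·(-1)^6 = +1.
v=23: a=23^1·(≡22), b=23^1·(≡18) mod 23; (22|23)=-1, (18|23)=+1; (−1)^{1·1·11}·(-1)^1·(+1)^1 = +1.
v=13: a=13^2·(≡2), b=13^2·(≡11) mod 13; (2|13)=-1, (11|13)=-1; (−1)^{2·2·6}·(-1)^2·(-1)^2 = +1.
v=29: a=29^-5·(≡5), b=29^-3·(≡21) mod 29; (5|29)=+1, (21|29)=-1; (−1)^{-5·-3·14}·(+1)^-3·(-1)^-5 = -1.
v=3: a=3^8·(≡1), b=3^5·(≡2) mod 3; (1|3)=+1, (2|3)=-1; (−1)^{8·5·1}·(+1)^5·(-1)^8 = +1.
v=17: a=17^-2·(≡11), b=17^-2·(≡1) mod 17; (11|17)=-1, (1|17)=+1; (−1)^{-2·-2·8}·(-1)^-2·(+1)^-2 = +1.
v=7: a=7^-7·(≡1), b=7^-3·(≡2) mod 7; (1|7)=+1, (2|7)=+1; (−1)^{-7·-3·3}·(+1)^-3·(+1)^-7 = -1.
v=5: a=5^4·(≡1), b=5^8·(≡3) mod 5; (1|5)=+1, (3|5)=-1; (−1)^{4·8·2}·(+1)^8·(-1)^4 = +1.
v=2: v_2(a)=-10, v_2(b)=-8; units ≡ 5, 1 (mod 8); ε·ε+αω+βω = 0·0+-10·0+-8·1 ≡ 0  ⇒  (a,b)_2 = +1.
v=∞: 4669 > 0 and -14007 < 0  ⇒  (a,b)_∞ = +1.
v=11: a=11^4·(≡3), b=11^0·(≡8) mod 11; (3|11)=+1, (8|11)=-1; (−1)^{4·0·5}·(+1)^0·(-1)^4 = +1.
|Ram(4669, -14007)| = 2, even; anisotropic at {7, 29}.

[7, 29]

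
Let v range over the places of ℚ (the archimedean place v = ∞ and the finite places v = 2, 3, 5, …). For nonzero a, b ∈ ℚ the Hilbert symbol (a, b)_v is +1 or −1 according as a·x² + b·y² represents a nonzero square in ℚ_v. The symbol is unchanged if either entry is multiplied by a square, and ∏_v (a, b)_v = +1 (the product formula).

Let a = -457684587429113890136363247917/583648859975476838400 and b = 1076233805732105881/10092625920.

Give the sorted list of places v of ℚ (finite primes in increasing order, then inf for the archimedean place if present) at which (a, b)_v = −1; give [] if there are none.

Mod squares: a ≡ -390507, b ≡ 5. Check v ∈ {∞, 2, 3, 5, 7, 11, 13, 17, 19, 31, 41, 53}.
v=∞: -390507 < 0 and 5 > 0  ⇒  (a,b)_∞ = +1.
v=5: a=5^-2·(≡3), b=5^-1·(≡4) mod 5; (3|5)=-1, (4|5)=+1; (−1)^{-2·-1·2}·(-1)^-1·(+1)^-2 = -1.
v=7: a=7^8·(≡2), b=7^2·(≡3) mod 7; (2|7)=+1, (3|7)=-1; (−1)^{8·2·3}·(+1)^2·(-1)^8 = +1.
v=53: a=53^-2·(≡14), b=53^0·(≡22) mod 53; (14|53)=-1, (22|53)=-1; (−1)^{-2·0·26}·(-1)^0·(-1)^-2 = +1.
v=13: a=13^-1·(≡12), b=13^-2·(≡6) mod 13; (12|13)=+1, (6|13)=-1; (−1)^{-1·-2·6}·(+1)^-2·(-1)^-1 = -1.
v=19: a=19^9·(≡4), b=19^6·(≡7) mod 19; (4|19)=+1, (7|19)=+1; (−1)^{9·6·9}·(+1)^6·(+1)^9 = +1.
v=17: a=17^3·(≡15), b=17^2·(≡7) mod 17; (15|17)=+1, (7|17)=-1; (−1)^{3·2·8}·(+1)^2·(-1)^3 = -1.
v=41: a=41^2·(≡8), b=41^2·(≡23) mod 41; (8|41)=+1, (23|41)=+1; (−1)^{2·2·20}·(+1)^2·(+1)^2 = +1.
v=3: a=3^-9·(≡1), b=3^-6·(≡2) mod 3; (1|3)=+1, (2|3)=-1; (−1)^{-9·-6·1}·(+1)^-6·(-1)^-9 = -1.
v=2: v_2(a)=-28, v_2(b)=-14; units ≡ 5, 5 (mod 8); ε·ε+αω+βω = 0·0+-28·1+-14·1 ≡ 0  ⇒  (a,b)_2 = +1.
v=31: a=31^3·(≡14), b=31^2·(≡20) mod 31; (14|31)=+1, (20|31)=+1; (−1)^{3·2·15}·(+1)^2·(+1)^3 = +1.
v=11: a=11^-2·(≡3), b=11^0·(≡1) mod 11; (3|11)=+1, (1|11)=+1; (−1)^{-2·0·5}·(+1)^0·(+1)^-2 = +1.
Ram(-390507, 5) = {3, 5, 13, 17}; no ℚ_3-point on the conic.

[3, 5, 13, 17]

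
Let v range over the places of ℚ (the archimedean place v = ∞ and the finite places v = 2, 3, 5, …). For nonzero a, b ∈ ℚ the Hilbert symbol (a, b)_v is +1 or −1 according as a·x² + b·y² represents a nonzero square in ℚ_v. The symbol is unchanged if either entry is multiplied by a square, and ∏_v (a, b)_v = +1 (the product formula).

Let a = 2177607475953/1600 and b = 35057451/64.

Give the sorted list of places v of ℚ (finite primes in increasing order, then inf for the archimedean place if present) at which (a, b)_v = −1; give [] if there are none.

(a, b) ≡ (17, 289731) mod (ℚ^×)²; places V = {2, 3, 5, 7, 11, 13, 17, 19, 23, ∞}.
(a,b)_23: α=2, u≡14; β=1, v≡13 (mod 23); (14|23)=-1, (13|23)=+1; sign (−1)^0·-1^1·+1^2 = -1.
(a,b)_3: α=4, u≡2; β=1, v≡1 (mod 3); (2|3)=-1, (1|3)=+1; sign (−1)^0·-1^1·+1^4 = -1.
(a,b)_11: α=0, u≡6; β=2, v≡10 (mod 11); (6|11)=-1, (10|11)=-1; sign (−1)^0·-1^2·-1^0 = +1.
(a,b)_5: α=-2, u≡2; β=0, v≡4 (mod 5); (2|5)=-1, (4|5)=+1; sign (−1)^0·-1^0·+1^-2 = +1.
(a,b)_2: α=-6, β=-6; u≡1, v≡3 (mod 8); ε(u)ε(v)=0·1, αω(v)=-6·1, βω(u)=-6·0; sum ≡ 0  ⇒  +1.
(a,b)_∞: sgn(17)=+, sgn(289731)=+, so +1.
(a,b)_19: α=2, u≡6; β=1, v≡11 (mod 19); (6|19)=+1, (11|19)=+1; sign (−1)^0·+1^1·+1^2 = +1.
(a,b)_17: α=1, u≡2; β=1, v≡4 (mod 17); (2|17)=+1, (4|17)=+1; sign (−1)^0·+1^1·+1^1 = +1.
(a,b)_7: α=2, u≡6; β=0, v≡2 (mod 7); (6|7)=-1, (2|7)=+1; sign (−1)^0·-1^0·+1^2 = +1.
(a,b)_13: α=2, u≡10; β=1, v≡6 (mod 13); (10|13)=+1, (6|13)=-1; sign (−1)^0·+1^1·-1^2 = +1.
Ram(17, 289731) = {3, 23}; no ℚ_3-point on the conic.

[3, 23]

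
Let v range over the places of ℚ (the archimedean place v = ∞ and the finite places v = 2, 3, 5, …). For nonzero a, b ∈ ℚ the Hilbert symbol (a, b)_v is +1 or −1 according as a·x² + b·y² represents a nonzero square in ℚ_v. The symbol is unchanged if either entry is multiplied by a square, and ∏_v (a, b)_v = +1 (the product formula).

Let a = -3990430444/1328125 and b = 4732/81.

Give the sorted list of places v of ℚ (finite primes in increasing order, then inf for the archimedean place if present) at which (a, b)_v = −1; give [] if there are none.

[5, 7, 13, 17]

(a, b) ≡ (-7735, 7) mod (ℚ^×)²; places V = {2, 3, 5, 7, 11, 13, 17, 43, ∞}.
(a,b)_11: α=2, u≡4; β=0, v≡6 (mod 11); (4|11)=+1, (6|11)=-1; sign (−1)^0·+1^0·-1^2 = +1.
(a,b)_2: α=2, β=2; u≡1, v≡7 (mod 8); ε(u)ε(v)=0·1, αω(v)=2·0, βω(u)=2·0; sum ≡ 0  ⇒  +1.
(a,b)_13: α=1, u≡12; β=2, v≡5 (mod 13); (12|13)=+1, (5|13)=-1; sign (−1)^0·+1^2·-1^1 = -1.
(a,b)_3: α=0, u≡2; β=-4, v≡1 (mod 3); (2|3)=-1, (1|3)=+1; sign (−1)^0·-1^-4·+1^0 = +1.
(a,b)_43: α=2, u≡26; β=0, v≡34 (mod 43); (26|43)=-1, (34|43)=-1; sign (−1)^0·-1^0·-1^2 = +1.
(a,b)_17: α=-1, u≡16; β=0, v≡7 (mod 17); (16|17)=+1, (7|17)=-1; sign (−1)^0·+1^0·-1^-1 = -1.
(a,b)_5: α=-7, u≡3; β=0, v≡2 (mod 5); (3|5)=-1, (2|5)=-1; sign (−1)^0·-1^0·-1^-7 = -1.
(a,b)_7: α=3, u≡1; β=1, v≡1 (mod 7); (1|7)=+1, (1|7)=+1; sign (−1)^1·+1^1·+1^3 = -1.
(a,b)_∞: sgn(-7735)=−, sgn(7)=+, so +1.
(-7735, 7 / ℚ) ramifies at {5, 7, 13, 17}: a division algebra.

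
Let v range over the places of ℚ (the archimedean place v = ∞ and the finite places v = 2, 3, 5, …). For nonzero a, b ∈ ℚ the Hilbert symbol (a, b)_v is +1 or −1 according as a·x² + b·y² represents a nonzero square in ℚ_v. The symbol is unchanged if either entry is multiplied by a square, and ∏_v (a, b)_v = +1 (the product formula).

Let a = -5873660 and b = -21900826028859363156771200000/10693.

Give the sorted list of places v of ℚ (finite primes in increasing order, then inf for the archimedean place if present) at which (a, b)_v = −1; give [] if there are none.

[7, 11, 13, 19, 41, inf]

(a, b) ≡ (-1468415, -144259115) mod (ℚ^×)²; places V = {2, 5, 7, 11, 13, 17, 19, 29, 37, 41, ∞}.
(a,b)_41: α=1, u≡35; β=3, v≡10 (mod 41); (35|41)=-1, (10|41)=+1; sign (−1)^0·-1^3·+1^1 = -1.
(a,b)_13: α=1, u≡8; β=3, v≡9 (mod 13); (8|13)=-1, (9|13)=+1; sign (−1)^0·-1^3·+1^1 = -1.
(a,b)_19: α=1, u≡9; β=3, v≡1 (mod 19); (9|19)=+1, (1|19)=+1; sign (−1)^1·+1^3·+1^1 = -1.
(a,b)_5: α=1, u≡3; β=5, v≡2 (mod 5); (3|5)=-1, (2|5)=-1; sign (−1)^0·-1^5·-1^1 = +1.
(a,b)_37: α=0, u≡16; β=-1, v≡13 (mod 37); (16|37)=+1, (13|37)=-1; sign (−1)^0·+1^-1·-1^0 = +1.
(a,b)_∞: sgn(-1468415)=−, sgn(-144259115)=−, so -1.
(a,b)_11: α=0, u≡10; β=3, v≡2 (mod 11); (10|11)=-1, (2|11)=-1; sign (−1)^0·-1^3·-1^0 = -1.
(a,b)_17: α=0, u≡10; β=-2, v≡11 (mod 17); (10|17)=-1, (11|17)=-1; sign (−1)^0·-1^-2·-1^0 = +1.
(a,b)_2: α=2, β=10; u≡1, v≡5 (mod 8); ε(u)ε(v)=0·0, αω(v)=2·1, βω(u)=10·0; sum ≡ 0  ⇒  +1.
(a,b)_7: α=0, u≡5; β=1, v≡5 (mod 7); (5|7)=-1, (5|7)=-1; sign (−1)^0·-1^1·-1^0 = -1.
(a,b)_29: α=1, u≡25; β=4, v≡22 (mod 29); (25|29)=+1, (22|29)=+1; sign (−1)^0·+1^4·+1^1 = +1.
Ram(-1468415, -144259115) = {7, 11, 13, 19, 41, ∞}; no ℚ_7-point on the conic.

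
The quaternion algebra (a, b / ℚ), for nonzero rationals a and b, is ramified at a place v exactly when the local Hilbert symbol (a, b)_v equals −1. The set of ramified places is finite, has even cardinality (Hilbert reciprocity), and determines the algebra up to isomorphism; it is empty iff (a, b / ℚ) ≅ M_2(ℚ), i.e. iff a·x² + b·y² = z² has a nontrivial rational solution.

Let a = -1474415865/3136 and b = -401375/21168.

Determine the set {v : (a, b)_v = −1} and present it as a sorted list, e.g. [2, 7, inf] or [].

[2, inf]

(a, b) ≡ (-62985, -285) mod (ℚ^×)²; places V = {2, 3, 5, 7, 13, 17, 19, ∞}.
(a,b)_5: α=1, u≡2; β=3, v≡3 (mod 5); (2|5)=-1, (3|5)=-1; sign (−1)^0·-1^3·-1^1 = +1.
(a,b)_2: α=-6, β=-4; u≡7, v≡3 (mod 8); ε(u)ε(v)=1·1, αω(v)=-6·1, βω(u)=-4·0; sum ≡ 1  ⇒  -1.
(a,b)_17: α=3, u≡8; β=0, v≡4 (mod 17); (8|17)=+1, (4|17)=+1; sign (−1)^0·+1^0·+1^3 = +1.
(a,b)_19: α=1, u≡10; β=1, v≡11 (mod 19); (10|19)=-1, (11|19)=+1; sign (−1)^1·-1^1·+1^1 = +1.
(a,b)_13: α=1, u≡12; β=2, v≡1 (mod 13); (12|13)=+1, (1|13)=+1; sign (−1)^0·+1^2·+1^1 = +1.
(a,b)_3: α=5, u≡2; β=-3, v≡1 (mod 3); (2|3)=-1, (1|3)=+1; sign (−1)^1·-1^-3·+1^5 = +1.
(a,b)_∞: sgn(-62985)=−, sgn(-285)=−, so -1.
(a,b)_7: α=-2, u≡1; β=-2, v≡1 (mod 7); (1|7)=+1, (1|7)=+1; sign (−1)^0·+1^-2·+1^-2 = +1.
(-62985, -285 / ℚ) ramifies at {2, ∞}: a division algebra.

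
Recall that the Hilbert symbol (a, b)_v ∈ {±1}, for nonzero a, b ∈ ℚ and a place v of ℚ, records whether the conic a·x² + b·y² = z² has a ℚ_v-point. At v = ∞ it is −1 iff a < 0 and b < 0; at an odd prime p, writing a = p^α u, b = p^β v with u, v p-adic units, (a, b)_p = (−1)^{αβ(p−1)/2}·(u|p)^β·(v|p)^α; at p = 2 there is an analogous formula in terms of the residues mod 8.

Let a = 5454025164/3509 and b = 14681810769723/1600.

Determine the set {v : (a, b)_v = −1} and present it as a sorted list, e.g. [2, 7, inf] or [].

Mod squares: a ≡ 22591, b ≡ 107826843. Check v ∈ {∞, 2, 3, 5, 7, 11, 19, 29, 37, 41, 43}.
v=37: a=37^0·(≡3), b=37^1·(≡5) mod 37; (3|37)=+1, (5|37)=-1; (−1)^{0·1·18}·(+1)^1·(-1)^0 = +1.
v=7: a=7^4·(≡4), b=7^0·(≡5) mod 7; (4|7)=+1, (5|7)=-1; (−1)^{4·0·3}·(+1)^0·(-1)^4 = +1.
v=19: a=19^1·(≡16), b=19^1·(≡1) mod 19; (16|19)=+1, (1|19)=+1; (−1)^{1·1·9}·(+1)^1·(+1)^1 = -1.
v=11: a=11^-2·(≡7), b=11^0·(≡4) mod 11; (7|11)=-1, (4|11)=+1; (−1)^{-2·0·5}·(-1)^0·(+1)^-2 = +1.
v=∞: 22591 > 0 and 107826843 > 0  ⇒  (a,b)_∞ = +1.
v=5: a=5^0·(≡1), b=5^-2·(≡2) mod 5; (1|5)=+1, (2|5)=-1; (−1)^{0·-2·2}·(+1)^-2·(-1)^0 = +1.
v=29: a=29^-1·(≡13), b=29^1·(≡17) mod 29; (13|29)=+1, (17|29)=-1; (−1)^{-1·1·14}·(+1)^1·(-1)^-1 = -1.
v=43: a=43^0·(≡24), b=43^1·(≡38) mod 43; (24|43)=+1, (38|43)=+1; (−1)^{0·1·21}·(+1)^1·(+1)^0 = +1.
v=41: a=41^1·(≡21), b=41^3·(≡22) mod 41; (21|41)=+1, (22|41)=-1; (−1)^{1·3·20}·(+1)^3·(-1)^1 = -1.
v=2: v_2(a)=2, v_2(b)=-6; units ≡ 7, 3 (mod 8); ε·ε+αω+βω = 1·1+2·1+-6·0 ≡ 1  ⇒  (a,b)_2 = -1.
v=3: a=3^6·(≡1), b=3^5·(≡1) mod 3; (1|3)=+1, (1|3)=+1; (−1)^{6·5·1}·(+1)^5·(+1)^6 = +1.
Ram(22591, 107826843) = {2, 19, 29, 41}; no ℚ_2-point on the conic.

[2, 19, 29, 41]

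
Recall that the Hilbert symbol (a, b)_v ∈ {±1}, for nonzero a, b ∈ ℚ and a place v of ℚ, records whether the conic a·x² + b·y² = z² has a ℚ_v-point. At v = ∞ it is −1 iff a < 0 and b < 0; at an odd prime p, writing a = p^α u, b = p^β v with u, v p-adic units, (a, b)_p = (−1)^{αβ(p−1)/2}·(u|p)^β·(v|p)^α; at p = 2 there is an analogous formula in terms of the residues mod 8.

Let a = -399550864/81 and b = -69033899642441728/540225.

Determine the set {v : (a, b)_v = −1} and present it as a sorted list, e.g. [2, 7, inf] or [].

(a, b) ≡ (-18241, -37) mod (ℚ^×)²; places V = {2, 3, 5, 7, 17, 29, 37, ∞}.
(a,b)_∞: sgn(-18241)=−, sgn(-37)=−, so -1.
(a,b)_5: α=0, u≡1; β=-2, v≡3 (mod 5); (1|5)=+1, (3|5)=-1; sign (−1)^0·+1^-2·-1^0 = +1.
(a,b)_37: α=3, u≡36; β=5, v≡16 (mod 37); (36|37)=+1, (16|37)=+1; sign (−1)^0·+1^5·+1^3 = +1.
(a,b)_3: α=-4, u≡2; β=-2, v≡2 (mod 3); (2|3)=-1, (2|3)=-1; sign (−1)^0·-1^-2·-1^-4 = +1.
(a,b)_2: α=4, β=12; u≡7, v≡3 (mod 8); ε(u)ε(v)=1·1, αω(v)=4·1, βω(u)=12·0; sum ≡ 1  ⇒  -1.
(a,b)_17: α=1, u≡4; β=2, v≡11 (mod 17); (4|17)=+1, (11|17)=-1; sign (−1)^0·+1^2·-1^1 = -1.
(a,b)_7: α=0, u≡2; β=-4, v≡6 (mod 7); (2|7)=+1, (6|7)=-1; sign (−1)^0·+1^-4·-1^0 = +1.
(a,b)_29: α=1, u≡1; β=2, v≡19 (mod 29); (1|29)=+1, (19|29)=-1; sign (−1)^0·+1^2·-1^1 = -1.
(-18241, -37 / ℚ) ramifies at {2, 17, 29, ∞}: a division algebra.

[2, 17, 29, inf]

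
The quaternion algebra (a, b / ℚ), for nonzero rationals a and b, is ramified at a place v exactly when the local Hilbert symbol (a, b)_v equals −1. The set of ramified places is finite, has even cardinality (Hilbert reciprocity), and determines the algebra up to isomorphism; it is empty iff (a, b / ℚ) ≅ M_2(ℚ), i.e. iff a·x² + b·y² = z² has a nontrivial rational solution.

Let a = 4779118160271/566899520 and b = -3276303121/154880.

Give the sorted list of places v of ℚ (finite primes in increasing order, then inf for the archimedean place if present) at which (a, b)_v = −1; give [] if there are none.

Mod squares: a ≡ 2795, b ≡ -5. Check v ∈ {∞, 2, 3, 5, 7, 11, 13, 17, 37, 43}.
v=13: a=13^1·(≡8), b=13^2·(≡8) mod 13; (8|13)=-1, (8|13)=-1; (−1)^{1·2·6}·(-1)^2·(-1)^1 = -1.
v=37: a=37^2·(≡5), b=37^2·(≡6) mod 37; (5|37)=-1, (6|37)=-1; (−1)^{2·2·18}·(-1)^2·(-1)^2 = +1.
v=∞: 2795 > 0 and -5 < 0  ⇒  (a,b)_∞ = +1.
v=17: a=17^2·(≡10), b=17^2·(≡5) mod 17; (10|17)=-1, (5|17)=-1; (−1)^{2·2·8}·(-1)^2·(-1)^2 = +1.
v=43: a=43^1·(≡34), b=43^0·(≡6) mod 43; (34|43)=-1, (6|43)=+1; (−1)^{1·0·21}·(-1)^0·(+1)^1 = +1.
v=7: a=7^4·(≡1), b=7^2·(≡4) mod 7; (1|7)=+1, (4|7)=+1; (−1)^{4·2·3}·(+1)^2·(+1)^4 = +1.
v=3: a=3^2·(≡2), b=3^0·(≡1) mod 3; (2|3)=-1, (1|3)=+1; (−1)^{2·0·1}·(-1)^0·(+1)^2 = +1.
v=2: v_2(a)=-6, v_2(b)=-8; units ≡ 3, 3 (mod 8); ε·ε+αω+βω = 1·1+-6·1+-8·1 ≡ 1  ⇒  (a,b)_2 = -1.
v=5: a=5^-1·(≡4), b=5^-1·(≡4) mod 5; (4|5)=+1, (4|5)=+1; (−1)^{-1·-1·2}·(+1)^-1·(+1)^-1 = +1.
v=11: a=11^-6·(≡4), b=11^-2·(≡2) mod 11; (4|11)=+1, (2|11)=-1; (−1)^{-6·-2·5}·(+1)^-2·(-1)^-6 = +1.
|Ram(2795, -5)| = 2, even; anisotropic at {2, 13}.

[2, 13]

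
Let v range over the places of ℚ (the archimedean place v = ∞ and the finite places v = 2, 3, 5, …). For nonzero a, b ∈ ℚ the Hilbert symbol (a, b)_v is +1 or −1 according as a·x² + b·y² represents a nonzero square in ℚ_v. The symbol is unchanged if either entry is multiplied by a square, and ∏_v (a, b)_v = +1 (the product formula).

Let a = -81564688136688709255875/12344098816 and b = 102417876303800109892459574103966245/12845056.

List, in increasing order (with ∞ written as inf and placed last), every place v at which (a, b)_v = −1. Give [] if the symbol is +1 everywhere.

[5, 11, 17, 19, 29, 41]

Mod squares: a ≡ -144115, b ≡ 623645. Check v ∈ {∞, 2, 3, 5, 7, 11, 13, 17, 19, 23, 29, 31, 37, 41}.
v=19: a=19^1·(≡10), b=19^2·(≡3) mod 19; (10|19)=-1, (3|19)=-1; (−1)^{1·2·9}·(-1)^2·(-1)^1 = -1.
v=17: a=17^2·(≡7), b=17^3·(≡16) mod 17; (7|17)=-1, (16|17)=+1; (−1)^{2·3·8}·(-1)^3·(+1)^2 = -1.
v=13: a=13^4·(≡4), b=13^4·(≡9) mod 13; (4|13)=+1, (9|13)=+1; (−1)^{4·4·6}·(+1)^4·(+1)^4 = +1.
v=5: a=5^3·(≡3), b=5^1·(≡4) mod 5; (3|5)=-1, (4|5)=+1; (−1)^{3·1·2}·(-1)^1·(+1)^3 = -1.
v=11: a=11^2·(≡10), b=11^3·(≡5) mod 11; (10|11)=-1, (5|11)=+1; (−1)^{2·3·5}·(-1)^3·(+1)^2 = -1.
v=31: a=31^-2·(≡18), b=31^0·(≡14) mod 31; (18|31)=+1, (14|31)=+1; (−1)^{-2·0·15}·(+1)^0·(+1)^-2 = +1.
v=41: a=41^1·(≡27), b=41^2·(≡27) mod 41; (27|41)=-1, (27|41)=-1; (−1)^{1·2·20}·(-1)^2·(-1)^1 = -1.
v=7: a=7^-2·(≡1), b=7^-2·(≡2) mod 7; (1|7)=+1, (2|7)=+1; (−1)^{-2·-2·3}·(+1)^-2·(+1)^-2 = +1.
v=37: a=37^1·(≡36), b=37^2·(≡3) mod 37; (36|37)=+1, (3|37)=+1; (−1)^{1·2·18}·(+1)^2·(+1)^1 = +1.
v=23: a=23^4·(≡6), b=23^5·(≡7) mod 23; (6|23)=+1, (7|23)=-1; (−1)^{4·5·11}·(+1)^5·(-1)^4 = +1.
v=29: a=29^0·(≡18), b=29^5·(≡23) mod 29; (18|29)=-1, (23|29)=+1; (−1)^{0·5·14}·(-1)^5·(+1)^0 = -1.
v=3: a=3^4·(≡2), b=3^0·(≡2) mod 3; (2|3)=-1, (2|3)=-1; (−1)^{4·0·1}·(-1)^0·(-1)^4 = +1.
v=∞: -144115 < 0 and 623645 > 0  ⇒  (a,b)_∞ = +1.
v=2: v_2(a)=-18, v_2(b)=-18; units ≡ 5, 5 (mod 8); ε·ε+αω+βω = 0·0+-18·1+-18·1 ≡ 0  ⇒  (a,b)_2 = +1.
Ram(-144115, 623645) = {5, 11, 17, 19, 29, 41}; no ℚ_5-point on the conic.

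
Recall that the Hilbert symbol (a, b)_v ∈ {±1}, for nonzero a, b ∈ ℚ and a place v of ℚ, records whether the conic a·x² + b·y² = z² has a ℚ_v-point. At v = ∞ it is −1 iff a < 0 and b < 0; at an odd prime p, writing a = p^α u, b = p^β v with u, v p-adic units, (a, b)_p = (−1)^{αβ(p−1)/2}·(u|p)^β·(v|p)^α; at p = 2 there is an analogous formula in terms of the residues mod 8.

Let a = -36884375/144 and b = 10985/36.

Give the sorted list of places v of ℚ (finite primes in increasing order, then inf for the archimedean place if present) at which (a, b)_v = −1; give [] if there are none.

[11, 13]

(a, b) ≡ (-59015, 65) mod (ℚ^×)²; places V = {2, 3, 5, 11, 13, 29, 37, ∞}.
(a,b)_3: α=-2, u≡1; β=-2, v≡2 (mod 3); (1|3)=+1, (2|3)=-1; sign (−1)^0·+1^-2·-1^-2 = +1.
(a,b)_∞: sgn(-59015)=−, sgn(65)=+, so +1.
(a,b)_29: α=1, u≡22; β=0, v≡24 (mod 29); (22|29)=+1, (24|29)=+1; sign (−1)^0·+1^0·+1^1 = +1.
(a,b)_37: α=1, u≡33; β=0, v≡4 (mod 37); (33|37)=+1, (4|37)=+1; sign (−1)^0·+1^0·+1^1 = +1.
(a,b)_2: α=-4, β=-2; u≡1, v≡1 (mod 8); ε(u)ε(v)=0·0, αω(v)=-4·0, βω(u)=-2·0; sum ≡ 0  ⇒  +1.
(a,b)_13: α=0, u≡5; β=3, v≡7 (mod 13); (5|13)=-1, (7|13)=-1; sign (−1)^0·-1^3·-1^0 = -1.
(a,b)_5: α=5, u≡3; β=1, v≡2 (mod 5); (3|5)=-1, (2|5)=-1; sign (−1)^0·-1^1·-1^5 = +1.
(a,b)_11: α=1, u≡5; β=0, v≡6 (mod 11); (5|11)=+1, (6|11)=-1; sign (−1)^0·+1^0·-1^1 = -1.
|Ram(-59015, 65)| = 2, even; anisotropic at {11, 13}.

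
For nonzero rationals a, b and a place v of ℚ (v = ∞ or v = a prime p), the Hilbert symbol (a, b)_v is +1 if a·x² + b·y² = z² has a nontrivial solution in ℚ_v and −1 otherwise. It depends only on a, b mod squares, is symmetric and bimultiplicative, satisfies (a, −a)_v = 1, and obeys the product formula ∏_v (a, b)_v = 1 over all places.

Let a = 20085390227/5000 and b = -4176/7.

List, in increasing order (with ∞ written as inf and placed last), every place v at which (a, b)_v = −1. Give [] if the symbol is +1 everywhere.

Mod squares: a ≡ 406, b ≡ -203. Check v ∈ {∞, 2, 3, 5, 7, 29}.
v=5: a=5^-4·(≡4), b=5^0·(≡2) mod 5; (4|5)=+1, (2|5)=-1; (−1)^{-4·0·2}·(+1)^0·(-1)^-4 = +1.
v=7: a=7^7·(≡4), b=7^-1·(≡3) mod 7; (4|7)=+1, (3|7)=-1; (−1)^{7·-1·3}·(+1)^-1·(-1)^7 = +1.
v=29: a=29^3·(≡17), b=29^1·(≡25) mod 29; (17|29)=-1, (25|29)=+1; (−1)^{3·1·14}·(-1)^1·(+1)^3 = -1.
v=2: v_2(a)=-3, v_2(b)=4; units ≡ 3, 5 (mod 8); ε·ε+αω+βω = 1·0+-3·1+4·1 ≡ 1  ⇒  (a,b)_2 = -1.
v=∞: 406 > 0 and -203 < 0  ⇒  (a,b)_∞ = +1.
v=3: a=3^0·(≡1), b=3^2·(≡1) mod 3; (1|3)=+1, (1|3)=+1; (−1)^{0·2·1}·(+1)^2·(+1)^0 = +1.
Ram(406, -203) = {2, 29}; no ℚ_2-point on the conic.

[2, 29]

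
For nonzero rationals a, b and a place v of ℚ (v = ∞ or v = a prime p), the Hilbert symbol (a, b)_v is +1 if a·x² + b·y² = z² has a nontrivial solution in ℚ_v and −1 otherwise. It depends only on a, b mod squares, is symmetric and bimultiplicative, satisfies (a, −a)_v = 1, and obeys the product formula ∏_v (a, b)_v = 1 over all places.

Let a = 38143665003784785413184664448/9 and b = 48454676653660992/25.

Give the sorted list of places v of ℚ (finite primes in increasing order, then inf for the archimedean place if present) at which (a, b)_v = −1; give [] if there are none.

[2, 3, 11, 17]

Mod squares: a ≡ 49742, b ≡ 12597. Check v ∈ {∞, 2, 3, 5, 7, 11, 13, 17, 19, 23, 29}.
v=23: a=23^2·(≡1), b=23^2·(≡2) mod 23; (1|23)=+1, (2|23)=+1; (−1)^{2·2·11}·(+1)^2·(+1)^2 = +1.
v=17: a=17^5·(≡13), b=17^3·(≡11) mod 17; (13|17)=+1, (11|17)=-1; (−1)^{5·3·8}·(+1)^3·(-1)^5 = -1.
v=19: a=19^5·(≡2), b=19^3·(≡16) mod 19; (2|19)=-1, (16|19)=+1; (−1)^{5·3·9}·(-1)^3·(+1)^5 = +1.
v=11: a=11^5·(≡5), b=11^2·(≡6) mod 11; (5|11)=+1, (6|11)=-1; (−1)^{5·2·5}·(+1)^2·(-1)^5 = -1.
v=29: a=29^2·(≡20), b=29^0·(≡12) mod 29; (20|29)=+1, (12|29)=-1; (−1)^{2·0·14}·(+1)^0·(-1)^2 = +1.
v=∞: 49742 > 0 and 12597 > 0  ⇒  (a,b)_∞ = +1.
v=3: a=3^-2·(≡2), b=3^3·(≡2) mod 3; (2|3)=-1, (2|3)=-1; (−1)^{-2·3·1}·(-1)^3·(-1)^-2 = -1.
v=2: v_2(a)=7, v_2(b)=6; units ≡ 7, 5 (mod 8); ε·ε+αω+βω = 1·0+7·1+6·0 ≡ 1  ⇒  (a,b)_2 = -1.
v=5: a=5^0·(≡2), b=5^-2·(≡2) mod 5; (2|5)=-1, (2|5)=-1; (−1)^{0·-2·2}·(-1)^-2·(-1)^0 = +1.
v=13: a=13^2·(≡1), b=13^1·(≡11) mod 13; (1|13)=+1, (11|13)=-1; (−1)^{2·1·6}·(+1)^1·(-1)^2 = +1.
v=7: a=7^1·(≡1), b=7^0·(≡2) mod 7; (1|7)=+1, (2|7)=+1; (−1)^{1·0·3}·(+1)^0·(+1)^1 = +1.
|Ram(49742, 12597)| = 4, even; anisotropic at {2, 3, 11, 17}.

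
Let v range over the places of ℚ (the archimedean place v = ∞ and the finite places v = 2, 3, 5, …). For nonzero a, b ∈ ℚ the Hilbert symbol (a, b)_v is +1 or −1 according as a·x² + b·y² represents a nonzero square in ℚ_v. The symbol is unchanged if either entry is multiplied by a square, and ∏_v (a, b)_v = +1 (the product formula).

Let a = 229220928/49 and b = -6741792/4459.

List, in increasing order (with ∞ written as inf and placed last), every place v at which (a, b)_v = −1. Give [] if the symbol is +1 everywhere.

Mod squares: a ≡ 17, b ≡ -182. Check v ∈ {∞, 2, 3, 7, 13, 17}.
v=3: a=3^6·(≡2), b=3^6·(≡1) mod 3; (2|3)=-1, (1|3)=+1; (−1)^{6·6·1}·(-1)^6·(+1)^6 = +1.
v=13: a=13^0·(≡4), b=13^-1·(≡12) mod 13; (4|13)=+1, (12|13)=+1; (−1)^{0·-1·6}·(+1)^-1·(+1)^0 = +1.
v=7: a=7^-2·(≡6), b=7^-3·(≡1) mod 7; (6|7)=-1, (1|7)=+1; (−1)^{-2·-3·3}·(-1)^-3·(+1)^-2 = -1.
v=2: v_2(a)=6, v_2(b)=5; units ≡ 1, 5 (mod 8); ε·ε+αω+βω = 0·0+6·1+5·0 ≡ 0  ⇒  (a,b)_2 = +1.
v=∞: 17 > 0 and -182 < 0  ⇒  (a,b)_∞ = +1.
v=17: a=17^3·(≡13), b=17^2·(≡6) mod 17; (13|17)=+1, (6|17)=-1; (−1)^{3·2·8}·(+1)^2·(-1)^3 = -1.
(17, -182 / ℚ) ramifies at {7, 17}: a division algebra.

[7, 17]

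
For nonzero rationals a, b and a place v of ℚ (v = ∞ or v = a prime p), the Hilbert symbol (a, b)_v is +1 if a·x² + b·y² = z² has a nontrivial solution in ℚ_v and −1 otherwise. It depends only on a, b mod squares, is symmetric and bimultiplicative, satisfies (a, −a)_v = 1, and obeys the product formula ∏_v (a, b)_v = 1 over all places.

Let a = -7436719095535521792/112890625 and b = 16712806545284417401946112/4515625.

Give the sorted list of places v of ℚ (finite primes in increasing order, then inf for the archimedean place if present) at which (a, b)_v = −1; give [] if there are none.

[2, 7]

Mod squares: a ≡ -77, b ≡ 2002. Check v ∈ {∞, 2, 3, 5, 7, 11, 13, 17}.
v=13: a=13^2·(≡10), b=13^3·(≡6) mod 13; (10|13)=+1, (6|13)=-1; (−1)^{2·3·6}·(+1)^3·(-1)^2 = +1.
v=3: a=3^4·(≡1), b=3^6·(≡1) mod 3; (1|3)=+1, (1|3)=+1; (−1)^{4·6·1}·(+1)^6·(+1)^4 = +1.
v=11: a=11^5·(≡1), b=11^5·(≡2) mod 11; (1|11)=+1, (2|11)=-1; (−1)^{5·5·5}·(+1)^5·(-1)^5 = +1.
v=5: a=5^-8·(≡2), b=5^-6·(≡3) mod 5; (2|5)=-1, (3|5)=-1; (−1)^{-8·-6·2}·(-1)^-6·(-1)^-8 = +1.
v=2: v_2(a)=12, v_2(b)=15; units ≡ 3, 1 (mod 8); ε·ε+αω+βω = 1·0+12·0+15·1 ≡ 1  ⇒  (a,b)_2 = -1.
v=7: a=7^7·(≡6), b=7^11·(≡6) mod 7; (6|7)=-1, (6|7)=-1; (−1)^{7·11·3}·(-1)^11·(-1)^7 = -1.
v=∞: -77 < 0 and 2002 > 0  ⇒  (a,b)_∞ = +1.
v=17: a=17^-2·(≡13), b=17^-2·(≡9) mod 17; (13|17)=+1, (9|17)=+1; (−1)^{-2·-2·8}·(+1)^-2·(+1)^-2 = +1.
|Ram(-77, 2002)| = 2, even; anisotropic at {2, 7}.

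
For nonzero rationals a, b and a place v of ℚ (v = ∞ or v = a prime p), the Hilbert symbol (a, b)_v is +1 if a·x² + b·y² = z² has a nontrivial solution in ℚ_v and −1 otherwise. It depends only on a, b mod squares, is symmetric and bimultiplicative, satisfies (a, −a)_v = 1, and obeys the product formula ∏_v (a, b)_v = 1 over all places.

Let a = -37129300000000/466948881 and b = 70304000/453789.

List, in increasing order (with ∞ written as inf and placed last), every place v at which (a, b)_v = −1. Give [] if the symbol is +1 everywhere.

(a, b) ≡ (-13, 1365) mod (ℚ^×)²; places V = {2, 3, 5, 7, 13, ∞}.
(a,b)_7: α=-8, u≡4; β=-5, v≡3 (mod 7); (4|7)=+1, (3|7)=-1; sign (−1)^0·+1^-5·-1^-8 = +1.
(a,b)_2: α=8, β=8; u≡3, v≡5 (mod 8); ε(u)ε(v)=1·0, αω(v)=8·1, βω(u)=8·1; sum ≡ 0  ⇒  +1.
(a,b)_∞: sgn(-13)=−, sgn(1365)=+, so +1.
(a,b)_3: α=-4, u≡2; β=-3, v≡2 (mod 3); (2|3)=-1, (2|3)=-1; sign (−1)^0·-1^-3·-1^-4 = -1.
(a,b)_5: α=8, u≡2; β=3, v≡3 (mod 5); (2|5)=-1, (3|5)=-1; sign (−1)^0·-1^3·-1^8 = -1.
(a,b)_13: α=5, u≡12; β=3, v≡3 (mod 13); (12|13)=+1, (3|13)=+1; sign (−1)^0·+1^3·+1^5 = +1.
(-13, 1365 / ℚ) ramifies at {3, 5}: a division algebra.

[3, 5]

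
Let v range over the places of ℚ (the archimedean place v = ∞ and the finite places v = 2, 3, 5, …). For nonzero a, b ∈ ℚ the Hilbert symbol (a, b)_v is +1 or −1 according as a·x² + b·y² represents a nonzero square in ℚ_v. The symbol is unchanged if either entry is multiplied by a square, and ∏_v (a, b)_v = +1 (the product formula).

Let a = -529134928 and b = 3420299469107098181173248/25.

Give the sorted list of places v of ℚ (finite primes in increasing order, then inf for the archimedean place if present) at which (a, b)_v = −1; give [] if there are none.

[3, 17]

Mod squares: a ≡ -493, b ≡ 777. Check v ∈ {∞, 2, 3, 5, 7, 17, 29, 37}.
v=17: a=17^1·(≡5), b=17^2·(≡11) mod 17; (5|17)=-1, (11|17)=-1; (−1)^{1·2·8}·(-1)^2·(-1)^1 = -1.
v=3: a=3^0·(≡2), b=3^3·(≡1) mod 3; (2|3)=-1, (1|3)=+1; (−1)^{0·3·1}·(-1)^3·(+1)^0 = -1.
v=2: v_2(a)=4, v_2(b)=30; units ≡ 3, 1 (mod 8); ε·ε+αω+βω = 1·0+4·0+30·1 ≡ 0  ⇒  (a,b)_2 = +1.
v=7: a=7^2·(≡4), b=7^1·(≡5) mod 7; (4|7)=+1, (5|7)=-1; (−1)^{2·1·3}·(+1)^1·(-1)^2 = +1.
v=∞: -493 < 0 and 777 > 0  ⇒  (a,b)_∞ = +1.
v=29: a=29^1·(≡14), b=29^2·(≡28) mod 29; (14|29)=-1, (28|29)=+1; (−1)^{1·2·14}·(-1)^2·(+1)^1 = +1.
v=5: a=5^0·(≡2), b=5^-2·(≡3) mod 5; (2|5)=-1, (3|5)=-1; (−1)^{0·-2·2}·(-1)^-2·(-1)^0 = +1.
v=37: a=37^2·(≡27), b=37^5·(≡27) mod 37; (27|37)=+1, (27|37)=+1; (−1)^{2·5·18}·(+1)^5·(+1)^2 = +1.
|Ram(-493, 777)| = 2, even; anisotropic at {3, 17}.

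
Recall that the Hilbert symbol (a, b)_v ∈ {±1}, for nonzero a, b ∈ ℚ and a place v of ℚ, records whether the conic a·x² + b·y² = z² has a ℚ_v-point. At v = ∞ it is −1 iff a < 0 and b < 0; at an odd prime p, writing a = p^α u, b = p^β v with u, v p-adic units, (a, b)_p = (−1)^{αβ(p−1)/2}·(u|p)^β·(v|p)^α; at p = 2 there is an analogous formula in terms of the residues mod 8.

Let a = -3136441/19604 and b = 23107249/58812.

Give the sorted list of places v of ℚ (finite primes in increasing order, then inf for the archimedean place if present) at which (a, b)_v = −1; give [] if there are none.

Mod squares: a ≡ -29, b ≡ 87. Check v ∈ {∞, 2, 3, 7, 11, 13, 19, 23, 29}.
v=13: a=13^-2·(≡9), b=13^-2·(≡10) mod 13; (9|13)=+1, (10|13)=+1; (−1)^{-2·-2·6}·(+1)^-2·(+1)^-2 = +1.
v=19: a=19^0·(≡4), b=19^2·(≡16) mod 19; (4|19)=+1, (16|19)=+1; (−1)^{0·2·9}·(+1)^2·(+1)^0 = +1.
v=7: a=7^2·(≡5), b=7^0·(≡5) mod 7; (5|7)=-1, (5|7)=-1; (−1)^{2·0·3}·(-1)^0·(-1)^2 = +1.
v=∞: -29 < 0 and 87 > 0  ⇒  (a,b)_∞ = +1.
v=3: a=3^0·(≡1), b=3^-1·(≡2) mod 3; (1|3)=+1, (2|3)=-1; (−1)^{0·-1·1}·(+1)^-1·(-1)^0 = +1.
v=2: v_2(a)=-2, v_2(b)=-2; units ≡ 3, 7 (mod 8); ε·ε+αω+βω = 1·1+-2·0+-2·1 ≡ 1  ⇒  (a,b)_2 = -1.
v=11: a=11^2·(≡3), b=11^2·(≡7) mod 11; (3|11)=+1, (7|11)=-1; (−1)^{2·2·5}·(+1)^2·(-1)^2 = +1.
v=23: a=23^2·(≡15), b=23^2·(≡4) mod 23; (15|23)=-1, (4|23)=+1; (−1)^{2·2·11}·(-1)^2·(+1)^2 = +1.
v=29: a=29^-1·(≡6), b=29^-1·(≡19) mod 29; (6|29)=+1, (19|29)=-1; (−1)^{-1·-1·14}·(+1)^-1·(-1)^-1 = -1.
(-29, 87 / ℚ) ramifies at {2, 29}: a division algebra.

[2, 29]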